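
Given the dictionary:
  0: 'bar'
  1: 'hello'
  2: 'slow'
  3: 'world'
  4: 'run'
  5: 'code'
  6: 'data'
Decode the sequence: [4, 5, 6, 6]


Look up each index in the dictionary:
  4 -> 'run'
  5 -> 'code'
  6 -> 'data'
  6 -> 'data'

Decoded: "run code data data"


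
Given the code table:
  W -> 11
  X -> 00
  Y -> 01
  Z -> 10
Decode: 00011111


Decoding:
00 -> X
01 -> Y
11 -> W
11 -> W


Result: XYWW


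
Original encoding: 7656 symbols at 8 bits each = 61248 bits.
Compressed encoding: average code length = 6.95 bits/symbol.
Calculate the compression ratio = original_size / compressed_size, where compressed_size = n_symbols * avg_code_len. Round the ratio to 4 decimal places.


original_size = n_symbols * orig_bits = 7656 * 8 = 61248 bits
compressed_size = n_symbols * avg_code_len = 7656 * 6.95 = 53209.2 bits
ratio = original_size / compressed_size = 61248 / 53209.2 = 1.1511

Compression ratio = 1.1511


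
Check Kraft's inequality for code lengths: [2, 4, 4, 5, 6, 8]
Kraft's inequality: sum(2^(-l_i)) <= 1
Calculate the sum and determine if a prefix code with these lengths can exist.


Sum = 2^(-2) + 2^(-4) + 2^(-4) + 2^(-5) + 2^(-6) + 2^(-8)
    = 0.25 + 0.0625 + 0.0625 + 0.03125 + 0.015625 + 0.00390625
    = 109/256 = 0.42578125
Since 0.42578125 <= 1, Kraft's inequality IS satisfied.
A prefix code with these lengths CAN exist.

Kraft sum = 0.42578125. Satisfied.


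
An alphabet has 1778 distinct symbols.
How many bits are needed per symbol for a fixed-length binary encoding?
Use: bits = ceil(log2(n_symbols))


log2(1778) = 10.796
Bracket: 2^10 = 1024 < 1778 <= 2^11 = 2048
So ceil(log2(1778)) = 11

bits = ceil(log2(1778)) = ceil(10.796) = 11 bits


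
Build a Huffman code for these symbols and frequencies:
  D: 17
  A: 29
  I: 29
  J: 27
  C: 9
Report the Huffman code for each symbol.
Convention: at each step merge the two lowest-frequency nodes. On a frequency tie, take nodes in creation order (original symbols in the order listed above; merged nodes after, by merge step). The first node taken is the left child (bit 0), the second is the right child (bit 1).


Huffman tree construction:
Step 1: Merge C(9) + D(17) = 26
Step 2: Merge (C+D)(26) + J(27) = 53
Step 3: Merge A(29) + I(29) = 58
Step 4: Merge ((C+D)+J)(53) + (A+I)(58) = 111
Read each symbol's code off the tree from the root (left child = 0, right child = 1).

Codes:
  D: 001 (length 3)
  A: 10 (length 2)
  I: 11 (length 2)
  J: 01 (length 2)
  C: 000 (length 3)
Average code length: 248/111 = 2.2342 bits/symbol


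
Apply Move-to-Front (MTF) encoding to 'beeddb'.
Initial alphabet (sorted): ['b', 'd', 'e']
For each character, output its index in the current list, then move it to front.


MTF encoding:
'b': index 0 in ['b', 'd', 'e'] -> ['b', 'd', 'e']
'e': index 2 in ['b', 'd', 'e'] -> ['e', 'b', 'd']
'e': index 0 in ['e', 'b', 'd'] -> ['e', 'b', 'd']
'd': index 2 in ['e', 'b', 'd'] -> ['d', 'e', 'b']
'd': index 0 in ['d', 'e', 'b'] -> ['d', 'e', 'b']
'b': index 2 in ['d', 'e', 'b'] -> ['b', 'd', 'e']


Output: [0, 2, 0, 2, 0, 2]


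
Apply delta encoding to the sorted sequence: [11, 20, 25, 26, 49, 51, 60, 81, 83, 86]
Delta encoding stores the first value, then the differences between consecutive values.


First value: 11
Deltas:
  20 - 11 = 9
  25 - 20 = 5
  26 - 25 = 1
  49 - 26 = 23
  51 - 49 = 2
  60 - 51 = 9
  81 - 60 = 21
  83 - 81 = 2
  86 - 83 = 3


Delta encoded: [11, 9, 5, 1, 23, 2, 9, 21, 2, 3]


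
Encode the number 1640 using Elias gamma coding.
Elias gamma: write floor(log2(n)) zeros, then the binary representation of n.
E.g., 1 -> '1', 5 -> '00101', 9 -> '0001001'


num_bits = floor(log2(1640)) + 1 = 11
leading_zeros = num_bits - 1 = 10
binary(1640) = 11001101000

Elias gamma(1640) = '0000000000' + '11001101000' = 000000000011001101000 (21 bits)


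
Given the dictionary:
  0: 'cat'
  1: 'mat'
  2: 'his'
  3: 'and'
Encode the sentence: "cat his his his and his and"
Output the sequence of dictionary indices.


Look up each word in the dictionary:
  'cat' -> 0
  'his' -> 2
  'his' -> 2
  'his' -> 2
  'and' -> 3
  'his' -> 2
  'and' -> 3

Encoded: [0, 2, 2, 2, 3, 2, 3]


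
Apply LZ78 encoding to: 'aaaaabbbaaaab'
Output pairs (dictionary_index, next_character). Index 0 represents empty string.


LZ78 encoding steps:
Dictionary: {0: ''}
Step 1: w='' (idx 0), next='a' -> output (0, 'a'), add 'a' as idx 1
Step 2: w='a' (idx 1), next='a' -> output (1, 'a'), add 'aa' as idx 2
Step 3: w='aa' (idx 2), next='b' -> output (2, 'b'), add 'aab' as idx 3
Step 4: w='' (idx 0), next='b' -> output (0, 'b'), add 'b' as idx 4
Step 5: w='b' (idx 4), next='a' -> output (4, 'a'), add 'ba' as idx 5
Step 6: w='aa' (idx 2), next='a' -> output (2, 'a'), add 'aaa' as idx 6
Step 7: w='b' (idx 4), end of input -> output (4, '')


Encoded: [(0, 'a'), (1, 'a'), (2, 'b'), (0, 'b'), (4, 'a'), (2, 'a'), (4, '')]


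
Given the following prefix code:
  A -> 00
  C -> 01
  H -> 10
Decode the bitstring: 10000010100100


Decoding step by step:
Bits 10 -> H
Bits 00 -> A
Bits 00 -> A
Bits 10 -> H
Bits 10 -> H
Bits 01 -> C
Bits 00 -> A


Decoded message: HAAHHCA


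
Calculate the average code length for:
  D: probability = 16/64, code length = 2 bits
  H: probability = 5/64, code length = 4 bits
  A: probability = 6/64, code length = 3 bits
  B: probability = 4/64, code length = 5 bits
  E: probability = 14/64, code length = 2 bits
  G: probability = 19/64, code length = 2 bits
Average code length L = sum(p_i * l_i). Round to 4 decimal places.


Weighted contributions p_i * l_i:
  D: (16/64) * 2 = 32/64
  H: (5/64) * 4 = 20/64
  A: (6/64) * 3 = 18/64
  B: (4/64) * 5 = 20/64
  E: (14/64) * 2 = 28/64
  G: (19/64) * 2 = 38/64
Sum = (32 + 20 + 18 + 20 + 28 + 38)/64 = 156/64

L = 156/64 = 2.4375 bits/symbol


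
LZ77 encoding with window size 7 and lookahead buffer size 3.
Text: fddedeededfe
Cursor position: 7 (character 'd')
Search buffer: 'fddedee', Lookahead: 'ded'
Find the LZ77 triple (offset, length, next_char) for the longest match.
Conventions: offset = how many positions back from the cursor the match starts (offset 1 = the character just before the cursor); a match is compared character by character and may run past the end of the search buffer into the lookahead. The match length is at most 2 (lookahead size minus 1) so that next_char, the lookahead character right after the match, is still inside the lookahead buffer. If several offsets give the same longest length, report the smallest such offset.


Try each offset into the search buffer:
  offset=1 (pos 6, char 'e'): match length 0
  offset=2 (pos 5, char 'e'): match length 0
  offset=3 (pos 4, char 'd'): match length 2
  offset=4 (pos 3, char 'e'): match length 0
  offset=5 (pos 2, char 'd'): match length 2
  offset=6 (pos 1, char 'd'): match length 1
  offset=7 (pos 0, char 'f'): match length 0
Longest match has length 2, found at offsets 3, 5; take the smallest, offset 3.
next_char = character at position 7 + 2 = 9 -> 'd'

Best match: offset=3, length=2 (matching 'de' starting at position 4)
LZ77 triple: (3, 2, 'd')


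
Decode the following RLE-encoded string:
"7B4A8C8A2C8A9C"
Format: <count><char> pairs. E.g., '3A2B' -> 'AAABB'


Expanding each <count><char> pair:
  7B -> 'BBBBBBB'
  4A -> 'AAAA'
  8C -> 'CCCCCCCC'
  8A -> 'AAAAAAAA'
  2C -> 'CC'
  8A -> 'AAAAAAAA'
  9C -> 'CCCCCCCCC'

Decoded = BBBBBBBAAAACCCCCCCCAAAAAAAACCAAAAAAAACCCCCCCCC


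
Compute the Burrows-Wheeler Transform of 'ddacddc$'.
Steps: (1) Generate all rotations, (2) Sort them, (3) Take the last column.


Rotations (sorted):
  0: $ddacddc -> last char: c
  1: acddc$dd -> last char: d
  2: c$ddacdd -> last char: d
  3: cddc$dda -> last char: a
  4: dacddc$d -> last char: d
  5: dc$ddacd -> last char: d
  6: ddacddc$ -> last char: $
  7: ddc$ddac -> last char: c


BWT = cddadd$c


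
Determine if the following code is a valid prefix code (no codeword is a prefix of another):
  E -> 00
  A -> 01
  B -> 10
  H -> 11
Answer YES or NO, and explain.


Checking each pair (does one codeword prefix another?):
  E='00' vs A='01': no prefix
  E='00' vs B='10': no prefix
  E='00' vs H='11': no prefix
  A='01' vs E='00': no prefix
  A='01' vs B='10': no prefix
  A='01' vs H='11': no prefix
  B='10' vs E='00': no prefix
  B='10' vs A='01': no prefix
  B='10' vs H='11': no prefix
  H='11' vs E='00': no prefix
  H='11' vs A='01': no prefix
  H='11' vs B='10': no prefix
No violation found over all pairs.

YES -- this is a valid prefix code. No codeword is a prefix of any other codeword.


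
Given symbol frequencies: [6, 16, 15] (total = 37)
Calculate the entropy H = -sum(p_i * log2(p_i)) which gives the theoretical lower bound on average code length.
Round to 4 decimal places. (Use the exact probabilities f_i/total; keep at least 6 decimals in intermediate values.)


Per-symbol terms -p_i * log2(p_i) with p_i = f_i/37:
  p = 6/37 = 0.162162: log2(p) = -2.624491, -p*log2(p) = 0.425593
  p = 16/37 = 0.432432: log2(p) = -1.209453, -p*log2(p) = 0.523007
  p = 15/37 = 0.405405: log2(p) = -1.302563, -p*log2(p) = 0.528066
H = 0.425593 + 0.523007 + 0.528066 = 1.476666

H = 1.4767 bits/symbol


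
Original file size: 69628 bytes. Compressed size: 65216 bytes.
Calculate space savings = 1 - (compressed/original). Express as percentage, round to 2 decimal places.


ratio = compressed/original = 65216/69628 = 0.936635
savings = 1 - ratio = 1 - 0.936635 = 0.063365
as a percentage: 0.063365 * 100 = 6.34%

Space savings = 1 - 65216/69628 = 6.34%


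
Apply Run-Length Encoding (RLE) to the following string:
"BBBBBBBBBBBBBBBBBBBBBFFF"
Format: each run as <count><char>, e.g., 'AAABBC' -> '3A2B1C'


Scanning runs left to right:
  i=0: run of 'B' x 21 -> '21B'
  i=21: run of 'F' x 3 -> '3F'

RLE = 21B3F


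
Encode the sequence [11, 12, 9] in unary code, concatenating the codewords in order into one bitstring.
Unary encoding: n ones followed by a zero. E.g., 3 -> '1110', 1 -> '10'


Encode each number as n ones followed by a terminating 0:
  11 -> 111111111110 (12 bits)
  12 -> 1111111111110 (13 bits)
  9 -> 1111111110 (10 bits)
Total length = 12 + 13 + 10 = 35 bits.

Unary([11, 12, 9]) = 11111111111011111111111101111111110 (35 bits)


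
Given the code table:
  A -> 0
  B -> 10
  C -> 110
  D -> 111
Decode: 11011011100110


Decoding:
110 -> C
110 -> C
111 -> D
0 -> A
0 -> A
110 -> C


Result: CCDAAC


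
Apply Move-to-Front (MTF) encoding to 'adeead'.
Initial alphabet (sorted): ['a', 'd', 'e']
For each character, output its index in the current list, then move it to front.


MTF encoding:
'a': index 0 in ['a', 'd', 'e'] -> ['a', 'd', 'e']
'd': index 1 in ['a', 'd', 'e'] -> ['d', 'a', 'e']
'e': index 2 in ['d', 'a', 'e'] -> ['e', 'd', 'a']
'e': index 0 in ['e', 'd', 'a'] -> ['e', 'd', 'a']
'a': index 2 in ['e', 'd', 'a'] -> ['a', 'e', 'd']
'd': index 2 in ['a', 'e', 'd'] -> ['d', 'a', 'e']


Output: [0, 1, 2, 0, 2, 2]


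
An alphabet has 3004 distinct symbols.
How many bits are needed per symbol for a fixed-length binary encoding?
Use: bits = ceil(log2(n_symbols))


log2(3004) = 11.5527
Bracket: 2^11 = 2048 < 3004 <= 2^12 = 4096
So ceil(log2(3004)) = 12

bits = ceil(log2(3004)) = ceil(11.5527) = 12 bits


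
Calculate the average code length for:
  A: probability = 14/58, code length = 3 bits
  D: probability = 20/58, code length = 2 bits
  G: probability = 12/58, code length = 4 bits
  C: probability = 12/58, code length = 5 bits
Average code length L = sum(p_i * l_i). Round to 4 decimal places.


Weighted contributions p_i * l_i:
  A: (14/58) * 3 = 42/58
  D: (20/58) * 2 = 40/58
  G: (12/58) * 4 = 48/58
  C: (12/58) * 5 = 60/58
Sum = (42 + 40 + 48 + 60)/58 = 190/58

L = 190/58 = 3.2759 bits/symbol


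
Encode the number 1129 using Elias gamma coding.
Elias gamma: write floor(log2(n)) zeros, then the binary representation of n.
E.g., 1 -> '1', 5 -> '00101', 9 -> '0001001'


num_bits = floor(log2(1129)) + 1 = 11
leading_zeros = num_bits - 1 = 10
binary(1129) = 10001101001

Elias gamma(1129) = '0000000000' + '10001101001' = 000000000010001101001 (21 bits)


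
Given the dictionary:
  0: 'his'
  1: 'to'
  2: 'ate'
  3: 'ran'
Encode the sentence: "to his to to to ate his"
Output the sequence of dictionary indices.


Look up each word in the dictionary:
  'to' -> 1
  'his' -> 0
  'to' -> 1
  'to' -> 1
  'to' -> 1
  'ate' -> 2
  'his' -> 0

Encoded: [1, 0, 1, 1, 1, 2, 0]


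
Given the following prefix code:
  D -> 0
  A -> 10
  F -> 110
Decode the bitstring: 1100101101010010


Decoding step by step:
Bits 110 -> F
Bits 0 -> D
Bits 10 -> A
Bits 110 -> F
Bits 10 -> A
Bits 10 -> A
Bits 0 -> D
Bits 10 -> A


Decoded message: FDAFAADA


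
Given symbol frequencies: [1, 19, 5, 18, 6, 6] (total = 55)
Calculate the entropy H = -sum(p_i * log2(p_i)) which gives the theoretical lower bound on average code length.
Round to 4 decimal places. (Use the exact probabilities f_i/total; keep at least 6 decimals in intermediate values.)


Per-symbol terms -p_i * log2(p_i) with p_i = f_i/55:
  p = 1/55 = 0.018182: log2(p) = -5.781360, -p*log2(p) = 0.105116
  p = 19/55 = 0.345455: log2(p) = -1.533432, -p*log2(p) = 0.529731
  p = 5/55 = 0.090909: log2(p) = -3.459432, -p*log2(p) = 0.314494
  p = 18/55 = 0.327273: log2(p) = -1.611435, -p*log2(p) = 0.527379
  p = 6/55 = 0.109091: log2(p) = -3.196397, -p*log2(p) = 0.348698
  p = 6/55 = 0.109091: log2(p) = -3.196397, -p*log2(p) = 0.348698
H = 0.105116 + 0.529731 + 0.314494 + 0.527379 + 0.348698 + 0.348698 = 2.174116

H = 2.1741 bits/symbol


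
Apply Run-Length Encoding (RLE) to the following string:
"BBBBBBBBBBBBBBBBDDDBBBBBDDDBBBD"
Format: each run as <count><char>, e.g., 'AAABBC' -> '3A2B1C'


Scanning runs left to right:
  i=0: run of 'B' x 16 -> '16B'
  i=16: run of 'D' x 3 -> '3D'
  i=19: run of 'B' x 5 -> '5B'
  i=24: run of 'D' x 3 -> '3D'
  i=27: run of 'B' x 3 -> '3B'
  i=30: run of 'D' x 1 -> '1D'

RLE = 16B3D5B3D3B1D


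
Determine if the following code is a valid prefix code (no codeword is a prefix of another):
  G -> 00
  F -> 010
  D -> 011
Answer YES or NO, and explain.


Checking each pair (does one codeword prefix another?):
  G='00' vs F='010': no prefix
  G='00' vs D='011': no prefix
  F='010' vs G='00': no prefix
  F='010' vs D='011': no prefix
  D='011' vs G='00': no prefix
  D='011' vs F='010': no prefix
No violation found over all pairs.

YES -- this is a valid prefix code. No codeword is a prefix of any other codeword.


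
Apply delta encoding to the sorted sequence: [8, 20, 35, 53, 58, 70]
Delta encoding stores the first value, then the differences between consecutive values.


First value: 8
Deltas:
  20 - 8 = 12
  35 - 20 = 15
  53 - 35 = 18
  58 - 53 = 5
  70 - 58 = 12


Delta encoded: [8, 12, 15, 18, 5, 12]


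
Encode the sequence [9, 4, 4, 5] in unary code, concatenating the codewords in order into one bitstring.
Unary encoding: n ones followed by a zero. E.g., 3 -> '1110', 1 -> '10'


Encode each number as n ones followed by a terminating 0:
  9 -> 1111111110 (10 bits)
  4 -> 11110 (5 bits)
  4 -> 11110 (5 bits)
  5 -> 111110 (6 bits)
Total length = 10 + 5 + 5 + 6 = 26 bits.

Unary([9, 4, 4, 5]) = 11111111101111011110111110 (26 bits)


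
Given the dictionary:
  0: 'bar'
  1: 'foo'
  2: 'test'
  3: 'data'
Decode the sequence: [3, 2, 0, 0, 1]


Look up each index in the dictionary:
  3 -> 'data'
  2 -> 'test'
  0 -> 'bar'
  0 -> 'bar'
  1 -> 'foo'

Decoded: "data test bar bar foo"


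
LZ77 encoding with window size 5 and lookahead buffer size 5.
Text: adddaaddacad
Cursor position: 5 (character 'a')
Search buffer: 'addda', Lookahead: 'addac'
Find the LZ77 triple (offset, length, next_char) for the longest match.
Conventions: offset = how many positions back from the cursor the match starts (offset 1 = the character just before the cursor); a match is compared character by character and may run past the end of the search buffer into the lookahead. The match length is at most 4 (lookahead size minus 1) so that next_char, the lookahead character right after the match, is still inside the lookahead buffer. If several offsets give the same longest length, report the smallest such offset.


Try each offset into the search buffer:
  offset=1 (pos 4, char 'a'): match length 1
  offset=2 (pos 3, char 'd'): match length 0
  offset=3 (pos 2, char 'd'): match length 0
  offset=4 (pos 1, char 'd'): match length 0
  offset=5 (pos 0, char 'a'): match length 3
Longest match has length 3 at offset 5.
next_char = character at position 5 + 3 = 8 -> 'a'

Best match: offset=5, length=3 (matching 'add' starting at position 0)
LZ77 triple: (5, 3, 'a')


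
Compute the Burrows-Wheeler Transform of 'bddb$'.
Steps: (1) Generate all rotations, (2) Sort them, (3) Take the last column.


Rotations (sorted):
  0: $bddb -> last char: b
  1: b$bdd -> last char: d
  2: bddb$ -> last char: $
  3: db$bd -> last char: d
  4: ddb$b -> last char: b


BWT = bd$db


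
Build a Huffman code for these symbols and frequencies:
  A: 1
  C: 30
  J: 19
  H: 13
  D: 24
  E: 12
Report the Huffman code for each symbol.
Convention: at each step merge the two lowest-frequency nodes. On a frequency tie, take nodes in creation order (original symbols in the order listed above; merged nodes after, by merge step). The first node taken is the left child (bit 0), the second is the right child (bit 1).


Huffman tree construction:
Step 1: Merge A(1) + E(12) = 13
Step 2: Merge H(13) + (A+E)(13) = 26
Step 3: Merge J(19) + D(24) = 43
Step 4: Merge (H+(A+E))(26) + C(30) = 56
Step 5: Merge (J+D)(43) + ((H+(A+E))+C)(56) = 99
Read each symbol's code off the tree from the root (left child = 0, right child = 1).

Codes:
  A: 1010 (length 4)
  C: 11 (length 2)
  J: 00 (length 2)
  H: 100 (length 3)
  D: 01 (length 2)
  E: 1011 (length 4)
Average code length: 237/99 = 2.3939 bits/symbol


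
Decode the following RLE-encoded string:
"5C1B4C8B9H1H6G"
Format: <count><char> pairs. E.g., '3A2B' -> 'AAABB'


Expanding each <count><char> pair:
  5C -> 'CCCCC'
  1B -> 'B'
  4C -> 'CCCC'
  8B -> 'BBBBBBBB'
  9H -> 'HHHHHHHHH'
  1H -> 'H'
  6G -> 'GGGGGG'

Decoded = CCCCCBCCCCBBBBBBBBHHHHHHHHHHGGGGGG


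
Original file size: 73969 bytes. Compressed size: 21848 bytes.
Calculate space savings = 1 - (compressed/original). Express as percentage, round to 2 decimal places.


ratio = compressed/original = 21848/73969 = 0.295367
savings = 1 - ratio = 1 - 0.295367 = 0.704633
as a percentage: 0.704633 * 100 = 70.46%

Space savings = 1 - 21848/73969 = 70.46%


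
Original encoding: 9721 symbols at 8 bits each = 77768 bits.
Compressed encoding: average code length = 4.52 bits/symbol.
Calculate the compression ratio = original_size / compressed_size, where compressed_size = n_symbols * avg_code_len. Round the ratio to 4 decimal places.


original_size = n_symbols * orig_bits = 9721 * 8 = 77768 bits
compressed_size = n_symbols * avg_code_len = 9721 * 4.52 = 43938.92 bits
ratio = original_size / compressed_size = 77768 / 43938.92 = 1.7699

Compression ratio = 1.7699


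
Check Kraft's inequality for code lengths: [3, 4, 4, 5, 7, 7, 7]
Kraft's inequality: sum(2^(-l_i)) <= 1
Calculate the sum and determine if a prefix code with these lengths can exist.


Sum = 2^(-3) + 2^(-4) + 2^(-4) + 2^(-5) + 2^(-7) + 2^(-7) + 2^(-7)
    = 0.125 + 0.0625 + 0.0625 + 0.03125 + 0.0078125 + 0.0078125 + 0.0078125
    = 39/128 = 0.3046875
Since 0.3046875 <= 1, Kraft's inequality IS satisfied.
A prefix code with these lengths CAN exist.

Kraft sum = 0.3046875. Satisfied.


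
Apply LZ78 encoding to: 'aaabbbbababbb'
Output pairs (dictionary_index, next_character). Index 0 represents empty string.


LZ78 encoding steps:
Dictionary: {0: ''}
Step 1: w='' (idx 0), next='a' -> output (0, 'a'), add 'a' as idx 1
Step 2: w='a' (idx 1), next='a' -> output (1, 'a'), add 'aa' as idx 2
Step 3: w='' (idx 0), next='b' -> output (0, 'b'), add 'b' as idx 3
Step 4: w='b' (idx 3), next='b' -> output (3, 'b'), add 'bb' as idx 4
Step 5: w='b' (idx 3), next='a' -> output (3, 'a'), add 'ba' as idx 5
Step 6: w='ba' (idx 5), next='b' -> output (5, 'b'), add 'bab' as idx 6
Step 7: w='bb' (idx 4), end of input -> output (4, '')


Encoded: [(0, 'a'), (1, 'a'), (0, 'b'), (3, 'b'), (3, 'a'), (5, 'b'), (4, '')]


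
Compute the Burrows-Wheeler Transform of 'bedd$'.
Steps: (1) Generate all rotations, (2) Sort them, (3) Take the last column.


Rotations (sorted):
  0: $bedd -> last char: d
  1: bedd$ -> last char: $
  2: d$bed -> last char: d
  3: dd$be -> last char: e
  4: edd$b -> last char: b


BWT = d$deb


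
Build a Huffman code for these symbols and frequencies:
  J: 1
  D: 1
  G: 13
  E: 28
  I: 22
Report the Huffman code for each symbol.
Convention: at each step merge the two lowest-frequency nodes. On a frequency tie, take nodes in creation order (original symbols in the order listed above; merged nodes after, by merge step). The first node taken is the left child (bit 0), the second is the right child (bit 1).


Huffman tree construction:
Step 1: Merge J(1) + D(1) = 2
Step 2: Merge (J+D)(2) + G(13) = 15
Step 3: Merge ((J+D)+G)(15) + I(22) = 37
Step 4: Merge E(28) + (((J+D)+G)+I)(37) = 65
Read each symbol's code off the tree from the root (left child = 0, right child = 1).

Codes:
  J: 1000 (length 4)
  D: 1001 (length 4)
  G: 101 (length 3)
  E: 0 (length 1)
  I: 11 (length 2)
Average code length: 119/65 = 1.8308 bits/symbol


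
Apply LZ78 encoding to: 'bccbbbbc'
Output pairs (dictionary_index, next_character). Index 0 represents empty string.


LZ78 encoding steps:
Dictionary: {0: ''}
Step 1: w='' (idx 0), next='b' -> output (0, 'b'), add 'b' as idx 1
Step 2: w='' (idx 0), next='c' -> output (0, 'c'), add 'c' as idx 2
Step 3: w='c' (idx 2), next='b' -> output (2, 'b'), add 'cb' as idx 3
Step 4: w='b' (idx 1), next='b' -> output (1, 'b'), add 'bb' as idx 4
Step 5: w='b' (idx 1), next='c' -> output (1, 'c'), add 'bc' as idx 5


Encoded: [(0, 'b'), (0, 'c'), (2, 'b'), (1, 'b'), (1, 'c')]


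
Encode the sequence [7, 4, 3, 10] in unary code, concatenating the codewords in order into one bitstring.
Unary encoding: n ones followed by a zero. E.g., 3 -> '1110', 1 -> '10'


Encode each number as n ones followed by a terminating 0:
  7 -> 11111110 (8 bits)
  4 -> 11110 (5 bits)
  3 -> 1110 (4 bits)
  10 -> 11111111110 (11 bits)
Total length = 8 + 5 + 4 + 11 = 28 bits.

Unary([7, 4, 3, 10]) = 1111111011110111011111111110 (28 bits)


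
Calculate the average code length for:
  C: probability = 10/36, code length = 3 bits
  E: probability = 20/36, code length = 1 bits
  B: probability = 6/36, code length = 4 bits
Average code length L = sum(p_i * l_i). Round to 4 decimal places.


Weighted contributions p_i * l_i:
  C: (10/36) * 3 = 30/36
  E: (20/36) * 1 = 20/36
  B: (6/36) * 4 = 24/36
Sum = (30 + 20 + 24)/36 = 74/36

L = 74/36 = 2.0556 bits/symbol


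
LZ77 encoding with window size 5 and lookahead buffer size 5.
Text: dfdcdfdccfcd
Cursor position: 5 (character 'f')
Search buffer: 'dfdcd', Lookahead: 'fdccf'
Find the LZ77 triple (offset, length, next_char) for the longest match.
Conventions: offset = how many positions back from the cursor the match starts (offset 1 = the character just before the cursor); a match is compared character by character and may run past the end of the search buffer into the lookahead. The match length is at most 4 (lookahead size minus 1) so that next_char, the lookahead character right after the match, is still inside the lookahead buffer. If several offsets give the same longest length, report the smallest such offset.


Try each offset into the search buffer:
  offset=1 (pos 4, char 'd'): match length 0
  offset=2 (pos 3, char 'c'): match length 0
  offset=3 (pos 2, char 'd'): match length 0
  offset=4 (pos 1, char 'f'): match length 3
  offset=5 (pos 0, char 'd'): match length 0
Longest match has length 3 at offset 4.
next_char = character at position 5 + 3 = 8 -> 'c'

Best match: offset=4, length=3 (matching 'fdc' starting at position 1)
LZ77 triple: (4, 3, 'c')


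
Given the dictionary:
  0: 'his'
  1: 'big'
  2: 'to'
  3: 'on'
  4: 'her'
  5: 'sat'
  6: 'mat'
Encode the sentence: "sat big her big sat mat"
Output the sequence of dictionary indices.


Look up each word in the dictionary:
  'sat' -> 5
  'big' -> 1
  'her' -> 4
  'big' -> 1
  'sat' -> 5
  'mat' -> 6

Encoded: [5, 1, 4, 1, 5, 6]


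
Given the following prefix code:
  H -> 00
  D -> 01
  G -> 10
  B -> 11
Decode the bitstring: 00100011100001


Decoding step by step:
Bits 00 -> H
Bits 10 -> G
Bits 00 -> H
Bits 11 -> B
Bits 10 -> G
Bits 00 -> H
Bits 01 -> D


Decoded message: HGHBGHD


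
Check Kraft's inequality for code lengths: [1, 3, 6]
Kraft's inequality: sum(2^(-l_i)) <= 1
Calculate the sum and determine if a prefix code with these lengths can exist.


Sum = 2^(-1) + 2^(-3) + 2^(-6)
    = 0.5 + 0.125 + 0.015625
    = 41/64 = 0.640625
Since 0.640625 <= 1, Kraft's inequality IS satisfied.
A prefix code with these lengths CAN exist.

Kraft sum = 0.640625. Satisfied.


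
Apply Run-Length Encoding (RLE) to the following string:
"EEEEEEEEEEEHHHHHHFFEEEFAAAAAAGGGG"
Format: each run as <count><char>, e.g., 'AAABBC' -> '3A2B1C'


Scanning runs left to right:
  i=0: run of 'E' x 11 -> '11E'
  i=11: run of 'H' x 6 -> '6H'
  i=17: run of 'F' x 2 -> '2F'
  i=19: run of 'E' x 3 -> '3E'
  i=22: run of 'F' x 1 -> '1F'
  i=23: run of 'A' x 6 -> '6A'
  i=29: run of 'G' x 4 -> '4G'

RLE = 11E6H2F3E1F6A4G


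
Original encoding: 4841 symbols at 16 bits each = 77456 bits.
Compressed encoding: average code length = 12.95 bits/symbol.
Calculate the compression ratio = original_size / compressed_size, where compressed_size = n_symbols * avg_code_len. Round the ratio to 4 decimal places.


original_size = n_symbols * orig_bits = 4841 * 16 = 77456 bits
compressed_size = n_symbols * avg_code_len = 4841 * 12.95 = 62690.95 bits
ratio = original_size / compressed_size = 77456 / 62690.95 = 1.2355

Compression ratio = 1.2355


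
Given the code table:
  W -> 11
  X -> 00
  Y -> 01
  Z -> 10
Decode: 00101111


Decoding:
00 -> X
10 -> Z
11 -> W
11 -> W


Result: XZWW


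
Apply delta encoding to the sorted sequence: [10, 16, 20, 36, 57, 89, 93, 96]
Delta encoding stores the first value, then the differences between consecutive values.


First value: 10
Deltas:
  16 - 10 = 6
  20 - 16 = 4
  36 - 20 = 16
  57 - 36 = 21
  89 - 57 = 32
  93 - 89 = 4
  96 - 93 = 3


Delta encoded: [10, 6, 4, 16, 21, 32, 4, 3]


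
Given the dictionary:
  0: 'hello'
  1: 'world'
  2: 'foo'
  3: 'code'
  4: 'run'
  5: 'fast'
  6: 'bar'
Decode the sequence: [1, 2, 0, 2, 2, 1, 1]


Look up each index in the dictionary:
  1 -> 'world'
  2 -> 'foo'
  0 -> 'hello'
  2 -> 'foo'
  2 -> 'foo'
  1 -> 'world'
  1 -> 'world'

Decoded: "world foo hello foo foo world world"


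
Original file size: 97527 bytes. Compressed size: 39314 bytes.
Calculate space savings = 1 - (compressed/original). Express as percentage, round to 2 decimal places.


ratio = compressed/original = 39314/97527 = 0.403109
savings = 1 - ratio = 1 - 0.403109 = 0.596891
as a percentage: 0.596891 * 100 = 59.69%

Space savings = 1 - 39314/97527 = 59.69%


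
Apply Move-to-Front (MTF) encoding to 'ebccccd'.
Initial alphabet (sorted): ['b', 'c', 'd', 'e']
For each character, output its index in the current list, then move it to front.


MTF encoding:
'e': index 3 in ['b', 'c', 'd', 'e'] -> ['e', 'b', 'c', 'd']
'b': index 1 in ['e', 'b', 'c', 'd'] -> ['b', 'e', 'c', 'd']
'c': index 2 in ['b', 'e', 'c', 'd'] -> ['c', 'b', 'e', 'd']
'c': index 0 in ['c', 'b', 'e', 'd'] -> ['c', 'b', 'e', 'd']
'c': index 0 in ['c', 'b', 'e', 'd'] -> ['c', 'b', 'e', 'd']
'c': index 0 in ['c', 'b', 'e', 'd'] -> ['c', 'b', 'e', 'd']
'd': index 3 in ['c', 'b', 'e', 'd'] -> ['d', 'c', 'b', 'e']


Output: [3, 1, 2, 0, 0, 0, 3]


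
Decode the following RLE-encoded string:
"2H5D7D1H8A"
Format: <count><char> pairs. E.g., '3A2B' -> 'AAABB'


Expanding each <count><char> pair:
  2H -> 'HH'
  5D -> 'DDDDD'
  7D -> 'DDDDDDD'
  1H -> 'H'
  8A -> 'AAAAAAAA'

Decoded = HHDDDDDDDDDDDDHAAAAAAAA


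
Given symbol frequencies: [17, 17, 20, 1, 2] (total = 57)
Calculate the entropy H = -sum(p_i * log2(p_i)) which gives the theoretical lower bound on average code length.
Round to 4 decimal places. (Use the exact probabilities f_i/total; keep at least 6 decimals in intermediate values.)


Per-symbol terms -p_i * log2(p_i) with p_i = f_i/57:
  p = 17/57 = 0.298246: log2(p) = -1.745427, -p*log2(p) = 0.520566
  p = 17/57 = 0.298246: log2(p) = -1.745427, -p*log2(p) = 0.520566
  p = 20/57 = 0.350877: log2(p) = -1.510962, -p*log2(p) = 0.530162
  p = 1/57 = 0.017544: log2(p) = -5.832890, -p*log2(p) = 0.102331
  p = 2/57 = 0.035088: log2(p) = -4.832890, -p*log2(p) = 0.169575
H = 0.520566 + 0.520566 + 0.530162 + 0.102331 + 0.169575 = 1.843200

H = 1.8432 bits/symbol


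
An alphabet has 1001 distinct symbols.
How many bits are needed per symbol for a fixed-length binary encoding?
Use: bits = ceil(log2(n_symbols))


log2(1001) = 9.9672
Bracket: 2^9 = 512 < 1001 <= 2^10 = 1024
So ceil(log2(1001)) = 10

bits = ceil(log2(1001)) = ceil(9.9672) = 10 bits


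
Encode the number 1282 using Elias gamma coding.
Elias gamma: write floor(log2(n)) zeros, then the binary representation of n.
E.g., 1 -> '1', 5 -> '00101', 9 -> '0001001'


num_bits = floor(log2(1282)) + 1 = 11
leading_zeros = num_bits - 1 = 10
binary(1282) = 10100000010

Elias gamma(1282) = '0000000000' + '10100000010' = 000000000010100000010 (21 bits)


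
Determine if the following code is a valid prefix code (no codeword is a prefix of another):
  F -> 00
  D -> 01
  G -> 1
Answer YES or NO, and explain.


Checking each pair (does one codeword prefix another?):
  F='00' vs D='01': no prefix
  F='00' vs G='1': no prefix
  D='01' vs F='00': no prefix
  D='01' vs G='1': no prefix
  G='1' vs F='00': no prefix
  G='1' vs D='01': no prefix
No violation found over all pairs.

YES -- this is a valid prefix code. No codeword is a prefix of any other codeword.


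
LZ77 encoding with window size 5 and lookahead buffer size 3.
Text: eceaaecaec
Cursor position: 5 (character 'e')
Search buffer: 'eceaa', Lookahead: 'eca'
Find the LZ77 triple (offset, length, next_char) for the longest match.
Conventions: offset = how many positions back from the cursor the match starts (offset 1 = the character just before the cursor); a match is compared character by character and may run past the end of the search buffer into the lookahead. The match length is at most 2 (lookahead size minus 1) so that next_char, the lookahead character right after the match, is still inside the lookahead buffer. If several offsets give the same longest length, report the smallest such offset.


Try each offset into the search buffer:
  offset=1 (pos 4, char 'a'): match length 0
  offset=2 (pos 3, char 'a'): match length 0
  offset=3 (pos 2, char 'e'): match length 1
  offset=4 (pos 1, char 'c'): match length 0
  offset=5 (pos 0, char 'e'): match length 2
Longest match has length 2 at offset 5.
next_char = character at position 5 + 2 = 7 -> 'a'

Best match: offset=5, length=2 (matching 'ec' starting at position 0)
LZ77 triple: (5, 2, 'a')


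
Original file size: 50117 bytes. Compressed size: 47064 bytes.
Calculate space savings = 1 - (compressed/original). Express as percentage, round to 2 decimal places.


ratio = compressed/original = 47064/50117 = 0.939083
savings = 1 - ratio = 1 - 0.939083 = 0.060917
as a percentage: 0.060917 * 100 = 6.09%

Space savings = 1 - 47064/50117 = 6.09%


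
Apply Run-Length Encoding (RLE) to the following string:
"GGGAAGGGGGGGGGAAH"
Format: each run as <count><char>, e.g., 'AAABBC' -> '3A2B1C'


Scanning runs left to right:
  i=0: run of 'G' x 3 -> '3G'
  i=3: run of 'A' x 2 -> '2A'
  i=5: run of 'G' x 9 -> '9G'
  i=14: run of 'A' x 2 -> '2A'
  i=16: run of 'H' x 1 -> '1H'

RLE = 3G2A9G2A1H


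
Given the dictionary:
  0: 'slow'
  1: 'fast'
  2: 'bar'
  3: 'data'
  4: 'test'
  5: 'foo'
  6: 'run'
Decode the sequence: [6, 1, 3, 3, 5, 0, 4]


Look up each index in the dictionary:
  6 -> 'run'
  1 -> 'fast'
  3 -> 'data'
  3 -> 'data'
  5 -> 'foo'
  0 -> 'slow'
  4 -> 'test'

Decoded: "run fast data data foo slow test"


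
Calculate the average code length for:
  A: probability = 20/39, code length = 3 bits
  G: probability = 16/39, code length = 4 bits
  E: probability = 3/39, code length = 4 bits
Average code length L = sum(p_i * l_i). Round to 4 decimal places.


Weighted contributions p_i * l_i:
  A: (20/39) * 3 = 60/39
  G: (16/39) * 4 = 64/39
  E: (3/39) * 4 = 12/39
Sum = (60 + 64 + 12)/39 = 136/39

L = 136/39 = 3.4872 bits/symbol


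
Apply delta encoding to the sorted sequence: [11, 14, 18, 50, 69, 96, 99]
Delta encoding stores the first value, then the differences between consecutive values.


First value: 11
Deltas:
  14 - 11 = 3
  18 - 14 = 4
  50 - 18 = 32
  69 - 50 = 19
  96 - 69 = 27
  99 - 96 = 3


Delta encoded: [11, 3, 4, 32, 19, 27, 3]


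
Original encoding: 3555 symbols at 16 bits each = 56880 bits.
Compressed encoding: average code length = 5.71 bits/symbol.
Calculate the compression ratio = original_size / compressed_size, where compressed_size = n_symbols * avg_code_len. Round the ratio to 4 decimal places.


original_size = n_symbols * orig_bits = 3555 * 16 = 56880 bits
compressed_size = n_symbols * avg_code_len = 3555 * 5.71 = 20299.05 bits
ratio = original_size / compressed_size = 56880 / 20299.05 = 2.8021

Compression ratio = 2.8021


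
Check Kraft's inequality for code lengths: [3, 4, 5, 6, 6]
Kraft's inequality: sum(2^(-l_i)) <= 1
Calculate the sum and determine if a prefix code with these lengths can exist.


Sum = 2^(-3) + 2^(-4) + 2^(-5) + 2^(-6) + 2^(-6)
    = 0.125 + 0.0625 + 0.03125 + 0.015625 + 0.015625
    = 16/64 = 0.25
Since 0.25 <= 1, Kraft's inequality IS satisfied.
A prefix code with these lengths CAN exist.

Kraft sum = 0.25. Satisfied.


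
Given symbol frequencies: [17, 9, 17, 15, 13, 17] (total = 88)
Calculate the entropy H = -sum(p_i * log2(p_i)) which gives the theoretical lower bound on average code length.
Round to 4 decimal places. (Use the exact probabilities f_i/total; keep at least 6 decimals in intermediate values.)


Per-symbol terms -p_i * log2(p_i) with p_i = f_i/88:
  p = 17/88 = 0.193182: log2(p) = -2.371969, -p*log2(p) = 0.458221
  p = 9/88 = 0.102273: log2(p) = -3.289507, -p*log2(p) = 0.336427
  p = 17/88 = 0.193182: log2(p) = -2.371969, -p*log2(p) = 0.458221
  p = 15/88 = 0.170455: log2(p) = -2.552541, -p*log2(p) = 0.435092
  p = 13/88 = 0.147727: log2(p) = -2.758992, -p*log2(p) = 0.407578
  p = 17/88 = 0.193182: log2(p) = -2.371969, -p*log2(p) = 0.458221
H = 0.458221 + 0.336427 + 0.458221 + 0.435092 + 0.407578 + 0.458221 = 2.553760

H = 2.5538 bits/symbol


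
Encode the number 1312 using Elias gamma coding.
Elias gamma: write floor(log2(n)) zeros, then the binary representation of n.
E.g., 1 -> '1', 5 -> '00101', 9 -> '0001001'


num_bits = floor(log2(1312)) + 1 = 11
leading_zeros = num_bits - 1 = 10
binary(1312) = 10100100000

Elias gamma(1312) = '0000000000' + '10100100000' = 000000000010100100000 (21 bits)


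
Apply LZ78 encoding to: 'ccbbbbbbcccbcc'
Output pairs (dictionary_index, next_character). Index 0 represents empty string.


LZ78 encoding steps:
Dictionary: {0: ''}
Step 1: w='' (idx 0), next='c' -> output (0, 'c'), add 'c' as idx 1
Step 2: w='c' (idx 1), next='b' -> output (1, 'b'), add 'cb' as idx 2
Step 3: w='' (idx 0), next='b' -> output (0, 'b'), add 'b' as idx 3
Step 4: w='b' (idx 3), next='b' -> output (3, 'b'), add 'bb' as idx 4
Step 5: w='bb' (idx 4), next='c' -> output (4, 'c'), add 'bbc' as idx 5
Step 6: w='c' (idx 1), next='c' -> output (1, 'c'), add 'cc' as idx 6
Step 7: w='b' (idx 3), next='c' -> output (3, 'c'), add 'bc' as idx 7
Step 8: w='c' (idx 1), end of input -> output (1, '')


Encoded: [(0, 'c'), (1, 'b'), (0, 'b'), (3, 'b'), (4, 'c'), (1, 'c'), (3, 'c'), (1, '')]


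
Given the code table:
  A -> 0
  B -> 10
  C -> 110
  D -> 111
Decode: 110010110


Decoding:
110 -> C
0 -> A
10 -> B
110 -> C


Result: CABC


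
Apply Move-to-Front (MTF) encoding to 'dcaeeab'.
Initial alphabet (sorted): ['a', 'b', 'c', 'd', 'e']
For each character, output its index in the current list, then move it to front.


MTF encoding:
'd': index 3 in ['a', 'b', 'c', 'd', 'e'] -> ['d', 'a', 'b', 'c', 'e']
'c': index 3 in ['d', 'a', 'b', 'c', 'e'] -> ['c', 'd', 'a', 'b', 'e']
'a': index 2 in ['c', 'd', 'a', 'b', 'e'] -> ['a', 'c', 'd', 'b', 'e']
'e': index 4 in ['a', 'c', 'd', 'b', 'e'] -> ['e', 'a', 'c', 'd', 'b']
'e': index 0 in ['e', 'a', 'c', 'd', 'b'] -> ['e', 'a', 'c', 'd', 'b']
'a': index 1 in ['e', 'a', 'c', 'd', 'b'] -> ['a', 'e', 'c', 'd', 'b']
'b': index 4 in ['a', 'e', 'c', 'd', 'b'] -> ['b', 'a', 'e', 'c', 'd']


Output: [3, 3, 2, 4, 0, 1, 4]


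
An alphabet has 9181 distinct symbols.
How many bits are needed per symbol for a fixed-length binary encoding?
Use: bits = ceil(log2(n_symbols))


log2(9181) = 13.1644
Bracket: 2^13 = 8192 < 9181 <= 2^14 = 16384
So ceil(log2(9181)) = 14

bits = ceil(log2(9181)) = ceil(13.1644) = 14 bits


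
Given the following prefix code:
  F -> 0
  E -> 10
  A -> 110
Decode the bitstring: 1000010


Decoding step by step:
Bits 10 -> E
Bits 0 -> F
Bits 0 -> F
Bits 0 -> F
Bits 10 -> E


Decoded message: EFFFE


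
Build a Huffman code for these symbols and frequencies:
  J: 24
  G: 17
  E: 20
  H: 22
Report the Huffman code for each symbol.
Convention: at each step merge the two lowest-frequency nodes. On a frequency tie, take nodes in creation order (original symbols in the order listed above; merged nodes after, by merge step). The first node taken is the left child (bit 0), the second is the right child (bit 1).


Huffman tree construction:
Step 1: Merge G(17) + E(20) = 37
Step 2: Merge H(22) + J(24) = 46
Step 3: Merge (G+E)(37) + (H+J)(46) = 83
Read each symbol's code off the tree from the root (left child = 0, right child = 1).

Codes:
  J: 11 (length 2)
  G: 00 (length 2)
  E: 01 (length 2)
  H: 10 (length 2)
Average code length: 166/83 = 2.0000 bits/symbol


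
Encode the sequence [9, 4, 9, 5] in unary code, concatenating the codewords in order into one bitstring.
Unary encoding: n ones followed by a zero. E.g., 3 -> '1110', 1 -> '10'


Encode each number as n ones followed by a terminating 0:
  9 -> 1111111110 (10 bits)
  4 -> 11110 (5 bits)
  9 -> 1111111110 (10 bits)
  5 -> 111110 (6 bits)
Total length = 10 + 5 + 10 + 6 = 31 bits.

Unary([9, 4, 9, 5]) = 1111111110111101111111110111110 (31 bits)


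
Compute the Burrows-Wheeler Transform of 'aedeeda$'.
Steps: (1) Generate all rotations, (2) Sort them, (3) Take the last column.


Rotations (sorted):
  0: $aedeeda -> last char: a
  1: a$aedeed -> last char: d
  2: aedeeda$ -> last char: $
  3: da$aedee -> last char: e
  4: deeda$ae -> last char: e
  5: eda$aede -> last char: e
  6: edeeda$a -> last char: a
  7: eeda$aed -> last char: d


BWT = ad$eeead


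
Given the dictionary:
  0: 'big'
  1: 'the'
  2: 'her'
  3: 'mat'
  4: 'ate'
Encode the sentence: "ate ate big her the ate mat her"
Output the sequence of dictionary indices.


Look up each word in the dictionary:
  'ate' -> 4
  'ate' -> 4
  'big' -> 0
  'her' -> 2
  'the' -> 1
  'ate' -> 4
  'mat' -> 3
  'her' -> 2

Encoded: [4, 4, 0, 2, 1, 4, 3, 2]


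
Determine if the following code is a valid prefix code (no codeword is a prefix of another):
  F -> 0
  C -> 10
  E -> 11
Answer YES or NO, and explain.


Checking each pair (does one codeword prefix another?):
  F='0' vs C='10': no prefix
  F='0' vs E='11': no prefix
  C='10' vs F='0': no prefix
  C='10' vs E='11': no prefix
  E='11' vs F='0': no prefix
  E='11' vs C='10': no prefix
No violation found over all pairs.

YES -- this is a valid prefix code. No codeword is a prefix of any other codeword.


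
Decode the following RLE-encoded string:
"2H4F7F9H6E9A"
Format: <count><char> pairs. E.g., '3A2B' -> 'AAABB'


Expanding each <count><char> pair:
  2H -> 'HH'
  4F -> 'FFFF'
  7F -> 'FFFFFFF'
  9H -> 'HHHHHHHHH'
  6E -> 'EEEEEE'
  9A -> 'AAAAAAAAA'

Decoded = HHFFFFFFFFFFFHHHHHHHHHEEEEEEAAAAAAAAA
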